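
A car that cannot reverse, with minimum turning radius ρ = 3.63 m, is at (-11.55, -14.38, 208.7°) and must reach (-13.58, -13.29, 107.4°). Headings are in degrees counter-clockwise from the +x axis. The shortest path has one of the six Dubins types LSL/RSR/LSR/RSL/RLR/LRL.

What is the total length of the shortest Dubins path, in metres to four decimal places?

25.8625 m

Let ψ = atan2(Δy, Δx) = atan2(1.09, -2.03) = 151.7666° be the start→goal bearing.
Normalize: d = |goal − start| / ρ = 2.304127/3.63 = 0.634746, α = (θ_start − ψ) mod 360° = 56.9334° = 0.993675 rad, β = (θ_goal − ψ) mod 360° = 315.6334° = 5.508842 rad.
Common terms: sin α = 0.838037, cos α = 0.545614, sin β = -0.699247, cos β = 0.714880, cos(α−β) = -0.195946, d² = 0.402902. Work in radians in the unit-radius frame; every candidate has L = ρ·(t + p + q).
LSL: p² = 2 + d² − 2cos(α−β) + 2d(sin α − sin β) = 4.746363; p = √p² = 2.178615; φ = atan2(cos β − cos α, d + sin α − sin β) = 0.077773 rad; t = (φ − α) mod 2π = 5.367283 rad, q = (β − φ) mod 2π = 5.431069 rad → L = 3.63·(5.367283 + 2.178615 + 5.431069) = 3.63·12.976967 = 47.106390 m
RSR: p² = 2 + d² − 2cos(α−β) + 2d(sin β − sin α) = 0.843226; p = √p² = 0.918273; φ = atan2(cos α − cos β, d − sin α + sin β) = -2.956201 rad; t = (α − φ) mod 2π = 3.949876 rad, q = (φ − β) mod 2π = 4.101328 rad → L = 3.63·(3.949876 + 0.918273 + 4.101328) = 3.63·8.969477 = 32.559202 m
LSR: p² = d² − 2 + 2cos(α−β) + 2d(sin α + sin β) = -1.812798 < 0 → infeasible
RSL: p² = d² − 2 + 2cos(α−β) − 2d(sin α + sin β) = -2.165183 < 0 → infeasible
RLR: c = (6 − d² + 2cos(α−β) + 2d(sin α − sin β))/8 = 0.894597; p = 2π − arccos c = 5.819917 rad; φ = atan2(cos α − cos β, d − sin α + sin β) = -2.956201 rad; t = (α − φ + p/2) mod 2π = 0.576649 rad, q = (α − β − t + p) mod 2π = 0.728101 rad → L = 3.63·(0.576649 + 5.819917 + 0.728101) = 3.63·7.124667 = 25.862542 m
LRL: c = (6 − d² + 2cos(α−β) − 2d(sin α − sin β))/8 = 0.406705; p = 2π − arccos c = 5.131233 rad; φ = atan2(cos β − cos α, d + sin α − sin β) = 0.077773 rad; t = (φ − α + p/2) mod 2π = 1.649714 rad, q = (β − α − t + p) mod 2π = 1.713500 rad → L = 3.63·(1.649714 + 5.131233 + 1.713500) = 3.63·8.494447 = 30.834844 m
Shortest: RLR with L = 25.862542 m ≈ 25.8625 m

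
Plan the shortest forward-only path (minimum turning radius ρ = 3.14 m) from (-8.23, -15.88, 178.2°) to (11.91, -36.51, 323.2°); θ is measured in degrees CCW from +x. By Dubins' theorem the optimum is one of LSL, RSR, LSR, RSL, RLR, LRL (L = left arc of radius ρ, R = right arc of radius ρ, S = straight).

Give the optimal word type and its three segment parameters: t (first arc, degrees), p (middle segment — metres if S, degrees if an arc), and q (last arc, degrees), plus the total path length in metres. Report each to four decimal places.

LSR: t = 147.7130°, p = 26.4159 m, q = 2.7130°, L = 34.6598 m

Let ψ = atan2(Δy, Δx) = atan2(-20.63, 20.14) = -45.6886° be the start→goal bearing.
Normalize: d = |goal − start| / ρ = 28.830826/3.14 = 9.181792, α = (θ_start − ψ) mod 360° = 223.8886° = 3.907593 rad, β = (θ_goal − ψ) mod 360° = 8.8886° = 0.155135 rad.
Common terms: sin α = -0.693258, cos α = -0.720689, sin β = 0.154514, cos β = 0.987991, cos(α−β) = -0.819152, d² = 84.305296. Work in radians in the unit-radius frame; every candidate has L = ρ·(t + p + q).
LSL: p² = 2 + d² − 2cos(α−β) + 2d(sin α − sin β) = 72.375473; p = √p² = 8.507378; φ = atan2(cos β − cos α, d + sin α − sin β) = 0.202222 rad; t = (φ − α) mod 2π = 2.577815 rad, q = (β − φ) mod 2π = 6.236098 rad → L = 3.14·(2.577815 + 8.507378 + 6.236098) = 3.14·17.321290 = 54.388851 m
RSR: p² = 2 + d² − 2cos(α−β) + 2d(sin β − sin α) = 103.511728; p = √p² = 10.174071; φ = atan2(cos α − cos β, d − sin α + sin β) = -0.168744 rad; t = (α − φ) mod 2π = 4.076337 rad, q = (φ − β) mod 2π = 5.959306 rad → L = 3.14·(4.076337 + 10.174071 + 5.959306) = 3.14·20.209715 = 63.458504 m
LSR: p² = d² − 2 + 2cos(α−β) + 2d(sin α + sin β) = 70.773709; p = √p² = 8.412711; φ = atan2(−cos α − cos β, d + sin α + sin β) − atan2(−2, p) = 0.202486 rad; t = (φ − α) mod 2π = 2.578078 rad, q = (φ − β) mod 2π = 0.047351 rad → L = 3.14·(2.578078 + 8.412711 + 0.047351) = 3.14·11.038140 = 34.659760 m
RSL: p² = d² − 2 + 2cos(α−β) − 2d(sin α + sin β) = 90.560276; p = √p² = 9.516316; φ = atan2(cos α + cos β, d − sin α − sin β) − atan2(2, p) = -0.179659 rad; t = (α − φ) mod 2π = 4.087252 rad, q = (β − φ) mod 2π = 0.334794 rad → L = 3.14·(4.087252 + 9.516316 + 0.334794) = 3.14·13.938362 = 43.766457 m
RLR: c = (6 − d² + 2cos(α−β) + 2d(sin α − sin β))/8 = -11.938966, |c| > 1 → infeasible
LRL: c = (6 − d² + 2cos(α−β) − 2d(sin α − sin β))/8 = -8.046934, |c| > 1 → infeasible
Shortest: LSR with L = 34.659760 m ≈ 34.6598 m
Convert LSR to answer units (arcs ×180/π): t = 2.578078·180/π = 147.7130°, p = ρ·p = 3.14·8.412711 = 26.4159 m, q = 0.047351·180/π = 2.7130°, L = 34.6598 m.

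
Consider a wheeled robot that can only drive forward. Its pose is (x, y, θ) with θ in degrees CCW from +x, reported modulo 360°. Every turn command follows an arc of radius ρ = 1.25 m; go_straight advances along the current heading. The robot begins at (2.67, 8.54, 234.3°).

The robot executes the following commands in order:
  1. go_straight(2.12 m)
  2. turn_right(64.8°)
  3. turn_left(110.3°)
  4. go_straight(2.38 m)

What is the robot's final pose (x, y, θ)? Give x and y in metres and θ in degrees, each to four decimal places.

(-0.8645, 2.5316, 279.8000°)

set_pose: (x, y, θ) = (2.6700, 8.5400, 234.3000°), ρ = 1.25
go_straight(2.12): x += 2.12·cos θ, y += 2.12·sin θ → (1.4329, 6.8184, 234.3000°)
turn_right(64.8°): centre at ρ to the right, rotate −64.8° → (0.1900, 6.3187, 169.5000°)
turn_left(110.3°): centre at ρ to the left, rotate +110.3° → (-1.2696, 4.8769, 279.8000°)
go_straight(2.38): x += 2.38·cos θ, y += 2.38·sin θ → (-0.8645, 2.5316, 279.8000°)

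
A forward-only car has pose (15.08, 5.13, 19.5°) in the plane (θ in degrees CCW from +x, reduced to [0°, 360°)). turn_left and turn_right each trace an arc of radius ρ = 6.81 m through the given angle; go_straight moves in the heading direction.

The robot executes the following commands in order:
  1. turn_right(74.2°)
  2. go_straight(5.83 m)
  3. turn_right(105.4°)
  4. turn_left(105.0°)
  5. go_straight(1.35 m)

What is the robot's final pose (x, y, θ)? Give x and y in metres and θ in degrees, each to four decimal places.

(20.5453, -23.8577, 304.9000°)

set_pose: (x, y, θ) = (15.0800, 5.1300, 19.5000°), ρ = 6.81
turn_right(74.2°): centre at ρ to the right, rotate −74.2° → (22.9111, 2.6458, -54.7000° ≡ 305.3000°)
go_straight(5.83): x += 5.83·cos θ, y += 5.83·sin θ → (26.2800, -2.1123, 305.3000°)
turn_right(105.4°): centre at ρ to the right, rotate −105.4° → (23.0401, -12.4508, 199.9000°)
turn_left(105.0°): centre at ρ to the left, rotate +105.0° → (19.7729, -22.7505, 304.9000°)
go_straight(1.35): x += 1.35·cos θ, y += 1.35·sin θ → (20.5453, -23.8577, 304.9000°)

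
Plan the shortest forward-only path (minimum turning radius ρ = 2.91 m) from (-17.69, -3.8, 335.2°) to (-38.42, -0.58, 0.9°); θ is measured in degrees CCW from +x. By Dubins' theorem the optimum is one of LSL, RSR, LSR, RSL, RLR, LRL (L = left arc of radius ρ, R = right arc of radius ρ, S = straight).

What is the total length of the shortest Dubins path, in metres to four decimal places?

36.6651 m

Let ψ = atan2(Δy, Δx) = atan2(3.22, -20.73) = 171.1708° be the start→goal bearing.
Normalize: d = |goal − start| / ρ = 20.978591/2.91 = 7.209138, α = (θ_start − ψ) mod 360° = 164.0292° = 2.862850 rad, β = (θ_goal − ψ) mod 360° = 189.7292° = 3.311400 rad.
Common terms: sin α = 0.275147, cos α = -0.961402, sin β = -0.168992, cos β = -0.985617, cos(α−β) = 0.901077, d² = 51.971670. Work in radians in the unit-radius frame; every candidate has L = ρ·(t + p + q).
LSL: p² = 2 + d² − 2cos(α−β) + 2d(sin α − sin β) = 58.573237; p = √p² = 7.653315; φ = atan2(cos β − cos α, d + sin α − sin β) = -0.003164 rad; t = (φ − α) mod 2π = 3.417171 rad, q = (β − φ) mod 2π = 3.314564 rad → L = 2.91·(3.417171 + 7.653315 + 3.314564) = 2.91·14.385050 = 41.860496 m
RSR: p² = 2 + d² − 2cos(α−β) + 2d(sin β − sin α) = 45.765795; p = √p² = 6.765042; φ = atan2(cos α − cos β, d − sin α + sin β) = 0.003579 rad; t = (α − φ) mod 2π = 2.859270 rad, q = (φ − β) mod 2π = 2.975365 rad → L = 2.91·(2.859270 + 6.765042 + 2.975365) = 2.91·12.599678 = 36.665063 m
LSR: p² = d² − 2 + 2cos(α−β) + 2d(sin α + sin β) = 53.304397; p = √p² = 7.300986; φ = atan2(−cos α − cos β, d + sin α + sin β) − atan2(−2, p) = 0.527503 rad; t = (φ − α) mod 2π = 3.947839 rad, q = (φ − β) mod 2π = 3.499289 rad → L = 2.91·(3.947839 + 7.300986 + 3.499289) = 2.91·14.748114 = 42.917011 m
RSL: p² = d² − 2 + 2cos(α−β) − 2d(sin α + sin β) = 50.243252; p = √p² = 7.088247; φ = atan2(cos α + cos β, d − sin α − sin β) − atan2(2, p) = -0.542549 rad; t = (α − φ) mod 2π = 3.405399 rad, q = (β − φ) mod 2π = 3.853949 rad → L = 2.91·(3.405399 + 7.088247 + 3.853949) = 2.91·14.347596 = 41.751503 m
RLR: c = (6 − d² + 2cos(α−β) + 2d(sin α − sin β))/8 = -4.720724, |c| > 1 → infeasible
LRL: c = (6 − d² + 2cos(α−β) − 2d(sin α − sin β))/8 = -6.321655, |c| > 1 → infeasible
Shortest: RSR with L = 36.665063 m ≈ 36.6651 m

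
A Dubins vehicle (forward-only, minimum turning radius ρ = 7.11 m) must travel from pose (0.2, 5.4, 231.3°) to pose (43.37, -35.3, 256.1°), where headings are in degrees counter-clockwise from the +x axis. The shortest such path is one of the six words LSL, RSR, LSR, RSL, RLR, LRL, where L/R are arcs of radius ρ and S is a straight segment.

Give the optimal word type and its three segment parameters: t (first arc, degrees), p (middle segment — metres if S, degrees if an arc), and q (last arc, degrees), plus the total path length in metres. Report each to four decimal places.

LSR: t = 98.2586°, p = 43.9878 m, q = 73.4586°, L = 65.2967 m

Let ψ = atan2(Δy, Δx) = atan2(-40.70, 43.17) = -43.3131° be the start→goal bearing.
Normalize: d = |goal − start| / ρ = 59.330758/7.11 = 8.344692, α = (θ_start − ψ) mod 360° = 274.6131° = 4.792903 rad, β = (θ_goal − ψ) mod 360° = 299.4131° = 5.225745 rad.
Common terms: sin α = -0.996761, cos α = 0.080427, sin β = -0.871101, cos β = 0.491103, cos(α−β) = 0.907777, d² = 69.633881. Work in radians in the unit-radius frame; every candidate has L = ρ·(t + p + q).
LSL: p² = 2 + d² − 2cos(α−β) + 2d(sin α − sin β) = 67.721154; p = √p² = 8.229286; φ = atan2(cos β − cos α, d + sin α − sin β) = 0.049925 rad; t = (φ − α) mod 2π = 1.540207 rad, q = (β − φ) mod 2π = 5.175820 rad → L = 7.11·(1.540207 + 8.229286 + 5.175820) = 7.11·14.945313 = 106.261178 m
RSR: p² = 2 + d² − 2cos(α−β) + 2d(sin β − sin α) = 71.915497; p = √p² = 8.480301; φ = atan2(cos α − cos β, d − sin α + sin β) = -0.048446 rad; t = (α − φ) mod 2π = 4.841349 rad, q = (φ − β) mod 2π = 1.008995 rad → L = 7.11·(4.841349 + 8.480301 + 1.008995) = 7.11·14.330644 = 101.890880 m
LSR: p² = d² − 2 + 2cos(α−β) + 2d(sin α + sin β) = 38.275970; p = √p² = 6.186758; φ = atan2(−cos α − cos β, d + sin α + sin β) − atan2(−2, p) = 0.224653 rad; t = (φ − α) mod 2π = 1.714936 rad, q = (φ − β) mod 2π = 1.282094 rad → L = 7.11·(1.714936 + 6.186758 + 1.282094) = 7.11·9.183787 = 65.296726 m
RSL: p² = d² − 2 + 2cos(α−β) − 2d(sin α + sin β) = 100.622901; p = √p² = 10.031097; φ = atan2(cos α + cos β, d − sin α − sin β) − atan2(2, p) = -0.140894 rad; t = (α − φ) mod 2π = 4.933797 rad, q = (β − φ) mod 2π = 5.366639 rad → L = 7.11·(4.933797 + 10.031097 + 5.366639) = 7.11·20.331532 = 144.557196 m
RLR: c = (6 − d² + 2cos(α−β) + 2d(sin α − sin β))/8 = -7.989437, |c| > 1 → infeasible
LRL: c = (6 − d² + 2cos(α−β) − 2d(sin α − sin β))/8 = -7.465144, |c| > 1 → infeasible
Shortest: LSR with L = 65.296726 m ≈ 65.2967 m
Convert LSR to answer units (arcs ×180/π): t = 1.714936·180/π = 98.2586°, p = ρ·p = 7.11·6.186758 = 43.9878 m, q = 1.282094·180/π = 73.4586°, L = 65.2967 m.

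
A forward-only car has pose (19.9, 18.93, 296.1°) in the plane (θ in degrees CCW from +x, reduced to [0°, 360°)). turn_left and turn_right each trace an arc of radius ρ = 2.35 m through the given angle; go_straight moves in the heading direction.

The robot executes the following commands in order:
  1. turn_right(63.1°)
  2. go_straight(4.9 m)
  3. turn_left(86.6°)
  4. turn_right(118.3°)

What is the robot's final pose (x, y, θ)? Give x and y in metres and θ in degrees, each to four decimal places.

(16.4018, 5.3856, 201.3000°)

set_pose: (x, y, θ) = (19.9000, 18.9300, 296.1000°), ρ = 2.35
turn_right(63.1°): centre at ρ to the right, rotate −63.1° → (19.6664, 16.4819, 233.0000°)
go_straight(4.9): x += 4.9·cos θ, y += 4.9·sin θ → (16.7175, 12.5686, 233.0000°)
turn_left(86.6°): centre at ρ to the left, rotate +86.6° → (17.0712, 9.3647, 319.6000°)
turn_right(118.3°): centre at ρ to the right, rotate −118.3° → (16.4018, 5.3856, 201.3000°)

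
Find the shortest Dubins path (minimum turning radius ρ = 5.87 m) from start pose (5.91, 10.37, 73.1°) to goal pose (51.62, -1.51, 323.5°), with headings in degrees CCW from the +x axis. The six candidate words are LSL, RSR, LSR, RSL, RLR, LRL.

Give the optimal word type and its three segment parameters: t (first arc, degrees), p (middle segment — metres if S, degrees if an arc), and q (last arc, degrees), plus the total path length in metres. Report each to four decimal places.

RSR: t = 95.2399°, p = 39.5155 m, q = 14.3601°, L = 50.7441 m

Let ψ = atan2(Δy, Δx) = atan2(-11.88, 45.71) = -14.5688° be the start→goal bearing.
Normalize: d = |goal − start| / ρ = 47.228577/5.87 = 8.045754, α = (θ_start − ψ) mod 360° = 87.6688° = 1.530109 rad, β = (θ_goal − ψ) mod 360° = 338.0688° = 5.900414 rad.
Common terms: sin α = 0.999172, cos α = 0.040676, sin β = -0.373493, cos β = 0.927633, cos(α−β) = -0.335452, d² = 64.734161. Work in radians in the unit-radius frame; every candidate has L = ρ·(t + p + q).
LSL: p² = 2 + d² − 2cos(α−β) + 2d(sin α − sin β) = 89.493316; p = √p² = 9.460091; φ = atan2(cos β − cos α, d + sin α − sin β) = 0.093896 rad; t = (φ − α) mod 2π = 4.846972 rad, q = (β − φ) mod 2π = 5.806518 rad → L = 5.87·(4.846972 + 9.460091 + 5.806518) = 5.87·20.113580 = 118.066717 m
RSR: p² = 2 + d² − 2cos(α−β) + 2d(sin β − sin α) = 45.316811; p = √p² = 6.731776; φ = atan2(cos α − cos β, d − sin α + sin β) = -0.132141 rad; t = (α − φ) mod 2π = 1.662251 rad, q = (φ − β) mod 2π = 0.250630 rad → L = 5.87·(1.662251 + 6.731776 + 0.250630) = 5.87·8.644657 = 50.744137 m
LSR: p² = d² − 2 + 2cos(α−β) + 2d(sin α + sin β) = 72.131387; p = √p² = 8.493020; φ = atan2(−cos α − cos β, d + sin α + sin β) − atan2(−2, p) = 0.120068 rad; t = (φ − α) mod 2π = 4.873144 rad, q = (φ − β) mod 2π = 0.502839 rad → L = 5.87·(4.873144 + 8.493020 + 0.502839) = 5.87·13.869003 = 81.411049 m
RSL: p² = d² − 2 + 2cos(α−β) − 2d(sin α + sin β) = 51.995128; p = √p² = 7.210765; φ = atan2(cos α + cos β, d − sin α − sin β) − atan2(2, p) = -0.140797 rad; t = (α − φ) mod 2π = 1.670906 rad, q = (β − φ) mod 2π = 6.041211 rad → L = 5.87·(1.670906 + 7.210765 + 6.041211) = 5.87·14.922881 = 87.597314 m
RLR: c = (6 − d² + 2cos(α−β) + 2d(sin α − sin β))/8 = -4.664601, |c| > 1 → infeasible
LRL: c = (6 − d² + 2cos(α−β) − 2d(sin α − sin β))/8 = -10.186665, |c| > 1 → infeasible
Shortest: RSR with L = 50.744137 m ≈ 50.7441 m
Convert RSR to answer units (arcs ×180/π): t = 1.662251·180/π = 95.2399°, p = ρ·p = 5.87·6.731776 = 39.5155 m, q = 0.250630·180/π = 14.3601°, L = 50.7441 m.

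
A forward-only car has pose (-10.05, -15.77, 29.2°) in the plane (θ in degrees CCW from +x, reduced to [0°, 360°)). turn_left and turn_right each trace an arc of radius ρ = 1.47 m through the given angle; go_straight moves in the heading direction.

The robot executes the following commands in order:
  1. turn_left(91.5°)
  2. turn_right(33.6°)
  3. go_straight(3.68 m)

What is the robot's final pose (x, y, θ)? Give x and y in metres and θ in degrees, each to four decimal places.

(-9.5211, -9.2361, 87.1000°)

set_pose: (x, y, θ) = (-10.0500, -15.7700, 29.2000°), ρ = 1.47
turn_left(91.5°): centre at ρ to the left, rotate +91.5° → (-9.5032, -13.7363, 120.7000°)
turn_right(33.6°): centre at ρ to the right, rotate −33.6° → (-9.7073, -12.9114, 87.1000°)
go_straight(3.68): x += 3.68·cos θ, y += 3.68·sin θ → (-9.5211, -9.2361, 87.1000°)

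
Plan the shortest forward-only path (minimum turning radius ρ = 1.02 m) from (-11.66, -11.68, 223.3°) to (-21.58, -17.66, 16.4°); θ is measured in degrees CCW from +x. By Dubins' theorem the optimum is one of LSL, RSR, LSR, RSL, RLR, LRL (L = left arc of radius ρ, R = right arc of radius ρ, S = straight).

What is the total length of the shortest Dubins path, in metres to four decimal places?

Let ψ = atan2(Δy, Δx) = atan2(-5.98, -9.92) = -148.9175° be the start→goal bearing.
Normalize: d = |goal − start| / ρ = 11.583039/1.02 = 11.355921, α = (θ_start − ψ) mod 360° = 12.2175° = 0.213235 rad, β = (θ_goal − ψ) mod 360° = 165.3175° = 2.885334 rad.
Common terms: sin α = 0.211623, cos α = 0.977351, sin β = 0.253463, cos β = -0.967345, cos(α−β) = -0.891798, d² = 128.956940. Work in radians in the unit-radius frame; every candidate has L = ρ·(t + p + q).
LSL: p² = 2 + d² − 2cos(α−β) + 2d(sin α − sin β) = 131.790273; p = √p² = 11.479994; φ = atan2(cos β − cos α, d + sin α − sin β) = -0.170220 rad; t = (φ − α) mod 2π = 5.899731 rad, q = (β − φ) mod 2π = 3.055554 rad → L = 1.02·(5.899731 + 11.479994 + 3.055554) = 1.02·20.435279 = 20.843984 m
RSR: p² = 2 + d² − 2cos(α−β) + 2d(sin β − sin α) = 133.690796; p = √p² = 11.562474; φ = atan2(cos α − cos β, d − sin α + sin β) = 0.168994 rad; t = (α − φ) mod 2π = 0.044242 rad, q = (φ − β) mod 2π = 3.566845 rad → L = 1.02·(0.044242 + 11.562474 + 3.566845) = 1.02·15.173560 = 15.477031 m
LSR: p² = d² − 2 + 2cos(α−β) + 2d(sin α + sin β) = 135.736300; p = √p² = 11.650592; φ = atan2(−cos α − cos β, d + sin α + sin β) − atan2(−2, p) = 0.169162 rad; t = (φ − α) mod 2π = 6.239112 rad, q = (φ − β) mod 2π = 3.567013 rad → L = 1.02·(6.239112 + 11.650592 + 3.567013) = 1.02·21.456716 = 21.885851 m
RSL: p² = d² − 2 + 2cos(α−β) − 2d(sin α + sin β) = 114.610389; p = √p² = 10.705624; φ = atan2(cos α + cos β, d − sin α − sin β) − atan2(2, p) = -0.183770 rad; t = (α − φ) mod 2π = 0.397005 rad, q = (β − φ) mod 2π = 3.069104 rad → L = 1.02·(0.397005 + 10.705624 + 3.069104) = 1.02·14.171734 = 14.455168 m
RLR: c = (6 − d² + 2cos(α−β) + 2d(sin α − sin β))/8 = -15.711350, |c| > 1 → infeasible
LRL: c = (6 − d² + 2cos(α−β) − 2d(sin α − sin β))/8 = -15.473784, |c| > 1 → infeasible
Shortest: RSL with L = 14.455168 m ≈ 14.4552 m

14.4552 m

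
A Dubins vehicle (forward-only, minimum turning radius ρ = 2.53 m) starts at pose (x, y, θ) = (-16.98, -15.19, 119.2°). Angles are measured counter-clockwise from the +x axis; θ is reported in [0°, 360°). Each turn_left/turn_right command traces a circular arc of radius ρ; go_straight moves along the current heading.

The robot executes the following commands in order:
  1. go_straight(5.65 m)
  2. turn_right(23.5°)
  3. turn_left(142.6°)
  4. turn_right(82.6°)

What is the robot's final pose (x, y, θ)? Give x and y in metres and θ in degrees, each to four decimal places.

(-27.9091, -9.1732, 155.7000°)

set_pose: (x, y, θ) = (-16.9800, -15.1900, 119.2000°), ρ = 2.53
go_straight(5.65): x += 5.65·cos θ, y += 5.65·sin θ → (-19.7364, -10.2580, 119.2000°)
turn_right(23.5°): centre at ρ to the right, rotate −23.5° → (-20.0454, -9.2750, 95.7000°)
turn_left(142.6°): centre at ρ to the left, rotate +142.6° → (-24.7154, -8.1968, 238.3000°)
turn_right(82.6°): centre at ρ to the right, rotate −82.6° → (-27.9091, -9.1732, 155.7000°)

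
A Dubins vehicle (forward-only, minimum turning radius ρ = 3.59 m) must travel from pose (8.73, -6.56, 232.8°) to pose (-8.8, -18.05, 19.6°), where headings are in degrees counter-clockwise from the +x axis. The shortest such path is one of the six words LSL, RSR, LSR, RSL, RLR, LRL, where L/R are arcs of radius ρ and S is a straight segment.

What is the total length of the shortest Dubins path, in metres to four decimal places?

Let ψ = atan2(Δy, Δx) = atan2(-11.49, -17.53) = -146.7573° be the start→goal bearing.
Normalize: d = |goal − start| / ρ = 20.959986/3.59 = 5.838436, α = (θ_start − ψ) mod 360° = 19.5573° = 0.341338 rad, β = (θ_goal − ψ) mod 360° = 166.3573° = 2.903482 rad.
Common terms: sin α = 0.334749, cos α = 0.942307, sin β = 0.235867, cos β = -0.971785, cos(α−β) = -0.836764, d² = 34.087336. Work in radians in the unit-radius frame; every candidate has L = ρ·(t + p + q).
LSL: p² = 2 + d² − 2cos(α−β) + 2d(sin α − sin β) = 38.915490; p = √p² = 6.238228; φ = atan2(cos β − cos α, d + sin α − sin β) = -0.311863 rad; t = (φ − α) mod 2π = 5.629983 rad, q = (β − φ) mod 2π = 3.215345 rad → L = 3.59·(5.629983 + 6.238228 + 3.215345) = 3.59·15.083557 = 54.149969 m
RSR: p² = 2 + d² − 2cos(α−β) + 2d(sin β − sin α) = 36.606240; p = √p² = 6.050309; φ = atan2(cos α − cos β, d − sin α + sin β) = 0.321893 rad; t = (α − φ) mod 2π = 0.019446 rad, q = (φ − β) mod 2π = 3.701596 rad → L = 3.59·(0.019446 + 6.050309 + 3.701596) = 3.59·9.771351 = 35.079150 m
LSR: p² = d² − 2 + 2cos(α−β) + 2d(sin α + sin β) = 37.076816; p = √p² = 6.089073; φ = atan2(−cos α − cos β, d + sin α + sin β) − atan2(−2, p) = 0.321955 rad; t = (φ − α) mod 2π = 6.263802 rad, q = (φ − β) mod 2π = 3.701659 rad → L = 3.59·(6.263802 + 6.089073 + 3.701659) = 3.59·16.054534 = 57.635777 m
RSL: p² = d² − 2 + 2cos(α−β) − 2d(sin α + sin β) = 23.750800; p = √p² = 4.873479; φ = atan2(cos α + cos β, d − sin α − sin β) − atan2(2, p) = -0.395022 rad; t = (α − φ) mod 2π = 0.736360 rad, q = (β − φ) mod 2π = 3.298504 rad → L = 3.59·(0.736360 + 4.873479 + 3.298504) = 3.59·8.908344 = 31.980953 m
RLR: c = (6 − d² + 2cos(α−β) + 2d(sin α − sin β))/8 = -3.575780, |c| > 1 → infeasible
LRL: c = (6 − d² + 2cos(α−β) − 2d(sin α − sin β))/8 = -3.864436, |c| > 1 → infeasible
Shortest: RSL with L = 31.980953 m ≈ 31.9810 m

31.9810 m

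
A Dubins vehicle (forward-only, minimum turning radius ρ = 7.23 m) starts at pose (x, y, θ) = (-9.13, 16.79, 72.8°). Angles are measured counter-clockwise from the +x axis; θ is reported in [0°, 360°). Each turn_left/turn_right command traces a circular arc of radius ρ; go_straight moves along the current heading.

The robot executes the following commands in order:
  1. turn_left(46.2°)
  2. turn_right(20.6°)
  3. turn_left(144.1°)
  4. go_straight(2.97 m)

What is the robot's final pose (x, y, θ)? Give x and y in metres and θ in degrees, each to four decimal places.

(-25.4790, 24.5300, 242.5000°)

set_pose: (x, y, θ) = (-9.1300, 16.7900, 72.8000°), ρ = 7.23
turn_left(46.2°): centre at ρ to the left, rotate +46.2° → (-9.7132, 22.4331, 119.0000°)
turn_right(20.6°): centre at ρ to the right, rotate −20.6° → (-10.5421, 24.8821, 98.4000°)
turn_left(144.1°): centre at ρ to the left, rotate +144.1° → (-24.1076, 27.1644, 242.5000°)
go_straight(2.97): x += 2.97·cos θ, y += 2.97·sin θ → (-25.4790, 24.5300, 242.5000°)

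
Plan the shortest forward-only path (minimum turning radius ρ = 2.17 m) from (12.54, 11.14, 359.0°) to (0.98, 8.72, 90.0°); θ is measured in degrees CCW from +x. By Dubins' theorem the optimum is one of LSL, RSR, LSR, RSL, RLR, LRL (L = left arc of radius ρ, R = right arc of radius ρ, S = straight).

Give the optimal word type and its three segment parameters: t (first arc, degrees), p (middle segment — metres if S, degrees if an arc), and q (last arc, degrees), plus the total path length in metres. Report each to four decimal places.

Let ψ = atan2(Δy, Δx) = atan2(-2.42, -11.56) = -168.1763° be the start→goal bearing.
Normalize: d = |goal − start| / ρ = 11.810588/2.17 = 5.442667, α = (θ_start − ψ) mod 360° = 167.1763° = 2.917777 rad, β = (θ_goal − ψ) mod 360° = 258.1763° = 4.506027 rad.
Common terms: sin α = 0.221952, cos α = -0.975058, sin β = -0.978783, cos β = -0.204901, cos(α−β) = -0.017452, d² = 29.622629. Work in radians in the unit-radius frame; every candidate has L = ρ·(t + p + q).
LSL: p² = 2 + d² − 2cos(α−β) + 2d(sin α − sin β) = 44.727932; p = √p² = 6.687894; φ = atan2(cos β − cos α, d + sin α − sin β) = 0.115413 rad; t = (φ − α) mod 2π = 3.480821 rad, q = (β − φ) mod 2π = 4.390614 rad → L = 2.17·(3.480821 + 6.687894 + 4.390614) = 2.17·14.559329 = 31.593745 m
RSR: p² = 2 + d² − 2cos(α−β) + 2d(sin β − sin α) = 18.587137; p = √p² = 4.311280; φ = atan2(cos α − cos β, d − sin α + sin β) = -0.179602 rad; t = (α − φ) mod 2π = 3.097379 rad, q = (φ − β) mod 2π = 1.597557 rad → L = 2.17·(3.097379 + 4.311280 + 1.597557) = 2.17·9.006216 = 19.543488 m
LSR: p² = d² − 2 + 2cos(α−β) + 2d(sin α + sin β) = 19.349366; p = √p² = 4.398791; φ = atan2(−cos α − cos β, d + sin α + sin β) − atan2(−2, p) = 0.673416 rad; t = (φ − α) mod 2π = 4.038824 rad, q = (φ − β) mod 2π = 2.450575 rad → L = 2.17·(4.038824 + 4.398791 + 2.450575) = 2.17·10.888191 = 23.627374 m
RSL: p² = d² − 2 + 2cos(α−β) − 2d(sin α + sin β) = 35.826083; p = √p² = 5.985489; φ = atan2(cos α + cos β, d − sin α − sin β) − atan2(2, p) = -0.510559 rad; t = (α − φ) mod 2π = 3.428336 rad, q = (β − φ) mod 2π = 5.016586 rad → L = 2.17·(3.428336 + 5.985489 + 5.016586) = 2.17·14.430412 = 31.313993 m
RLR: c = (6 − d² + 2cos(α−β) + 2d(sin α − sin β))/8 = -1.323392, |c| > 1 → infeasible
LRL: c = (6 − d² + 2cos(α−β) − 2d(sin α − sin β))/8 = -4.590991, |c| > 1 → infeasible
Shortest: RSR with L = 19.543488 m ≈ 19.5435 m
Convert RSR to answer units (arcs ×180/π): t = 3.097379·180/π = 177.4667°, p = ρ·p = 2.17·4.311280 = 9.3555 m, q = 1.597557·180/π = 91.5333°, L = 19.5435 m.

RSR: t = 177.4667°, p = 9.3555 m, q = 91.5333°, L = 19.5435 m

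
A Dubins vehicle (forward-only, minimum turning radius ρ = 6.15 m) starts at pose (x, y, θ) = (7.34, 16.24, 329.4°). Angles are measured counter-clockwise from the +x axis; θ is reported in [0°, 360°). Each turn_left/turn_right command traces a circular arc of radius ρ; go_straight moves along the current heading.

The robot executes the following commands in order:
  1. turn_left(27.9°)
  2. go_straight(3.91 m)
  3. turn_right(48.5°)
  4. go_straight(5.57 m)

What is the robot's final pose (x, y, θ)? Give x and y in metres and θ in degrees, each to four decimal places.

(22.0800, 8.5757, 308.8000°)

set_pose: (x, y, θ) = (7.3400, 16.2400, 329.4000°), ρ = 6.15
turn_left(27.9°): centre at ρ to the left, rotate +27.9° → (10.1809, 15.3904, 357.3000°)
go_straight(3.91): x += 3.91·cos θ, y += 3.91·sin θ → (14.0866, 15.2062, 357.3000°)
turn_right(48.5°): centre at ρ to the right, rotate −48.5° → (18.5898, 12.9166, 308.8000°)
go_straight(5.57): x += 5.57·cos θ, y += 5.57·sin θ → (22.0800, 8.5757, 308.8000°)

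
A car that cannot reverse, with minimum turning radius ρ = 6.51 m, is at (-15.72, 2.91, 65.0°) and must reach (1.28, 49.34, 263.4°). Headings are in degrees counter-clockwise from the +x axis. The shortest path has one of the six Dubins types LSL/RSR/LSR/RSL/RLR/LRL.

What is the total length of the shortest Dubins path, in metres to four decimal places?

Let ψ = atan2(Δy, Δx) = atan2(46.43, 17.00) = 69.8902° be the start→goal bearing.
Normalize: d = |goal − start| / ρ = 49.444362/6.51 = 7.595140, α = (θ_start − ψ) mod 360° = 355.1098° = 6.197836 rad, β = (θ_goal − ψ) mod 360° = 193.5098° = 3.377384 rad.
Common terms: sin α = -0.085246, cos α = 0.996360, sin β = -0.233612, cos β = -0.972330, cos(α−β) = -0.948876, d² = 57.686152. Work in radians in the unit-radius frame; every candidate has L = ρ·(t + p + q).
LSL: p² = 2 + d² − 2cos(α−β) + 2d(sin α − sin β) = 63.837628; p = √p² = 7.989845; φ = atan2(cos β − cos α, d + sin α − sin β) = -0.248963 rad; t = (φ − α) mod 2π = 6.119572 rad, q = (β − φ) mod 2π = 3.626347 rad → L = 6.51·(6.119572 + 7.989845 + 3.626347) = 6.51·17.735764 = 115.459823 m
RSR: p² = 2 + d² − 2cos(α−β) + 2d(sin β − sin α) = 59.330180; p = √p² = 7.702609; φ = atan2(cos α − cos β, d − sin α + sin β) = 0.258455 rad; t = (α − φ) mod 2π = 5.939380 rad, q = (φ − β) mod 2π = 3.164257 rad → L = 6.51·(5.939380 + 7.702609 + 3.164257) = 6.51·16.806246 = 109.408662 m
LSR: p² = d² − 2 + 2cos(α−β) + 2d(sin α + sin β) = 48.944855; p = √p² = 6.996060; φ = atan2(−cos α − cos β, d + sin α + sin β) − atan2(−2, p) = 0.275146 rad; t = (φ − α) mod 2π = 0.360495 rad, q = (φ − β) mod 2π = 3.180948 rad → L = 6.51·(0.360495 + 6.996060 + 3.180948) = 6.51·10.537503 = 68.599145 m
RSL: p² = d² − 2 + 2cos(α−β) − 2d(sin α + sin β) = 58.631945; p = √p² = 7.657150; φ = atan2(cos α + cos β, d − sin α − sin β) − atan2(2, p) = -0.252450 rad; t = (α − φ) mod 2π = 0.167100 rad, q = (β − φ) mod 2π = 3.629833 rad → L = 6.51·(0.167100 + 7.657150 + 3.629833) = 6.51·11.454083 = 74.566081 m
RLR: c = (6 − d² + 2cos(α−β) + 2d(sin α − sin β))/8 = -6.416273, |c| > 1 → infeasible
LRL: c = (6 − d² + 2cos(α−β) − 2d(sin α − sin β))/8 = -6.979704, |c| > 1 → infeasible
Shortest: LSR with L = 68.599145 m ≈ 68.5991 m

68.5991 m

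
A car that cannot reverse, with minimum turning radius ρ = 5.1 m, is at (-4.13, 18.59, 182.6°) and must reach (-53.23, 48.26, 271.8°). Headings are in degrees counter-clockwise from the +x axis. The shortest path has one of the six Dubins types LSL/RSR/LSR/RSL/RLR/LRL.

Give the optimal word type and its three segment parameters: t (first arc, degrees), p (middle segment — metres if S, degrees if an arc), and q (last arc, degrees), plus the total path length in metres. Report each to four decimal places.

RSL: t = 43.7764°, p = 49.2313 m, q = 132.9764°, L = 64.9643 m

Let ψ = atan2(Δy, Δx) = atan2(29.67, -49.10) = 148.8564° be the start→goal bearing.
Normalize: d = |goal − start| / ρ = 57.368274/5.1 = 11.248681, α = (θ_start − ψ) mod 360° = 33.7436° = 0.588937 rad, β = (θ_goal − ψ) mod 360° = 122.9436° = 2.145771 rad.
Common terms: sin α = 0.555477, cos α = 0.831532, sin β = 0.839206, cos β = -0.543813, cos(α−β) = 0.013962, d² = 126.532830. Work in radians in the unit-radius frame; every candidate has L = ρ·(t + p + q).
LSL: p² = 2 + d² − 2cos(α−β) + 2d(sin α − sin β) = 122.121754; p = √p² = 11.050871; φ = atan2(cos β − cos α, d + sin α − sin β) = -0.124779 rad; t = (φ − α) mod 2π = 5.569469 rad, q = (β − φ) mod 2π = 2.270550 rad → L = 5.1·(5.569469 + 11.050871 + 2.270550) = 5.1·18.890890 = 96.343540 m
RSR: p² = 2 + d² − 2cos(α−β) + 2d(sin β − sin α) = 134.888056; p = √p² = 11.614132; φ = atan2(cos α − cos β, d − sin α + sin β) = 0.118698 rad; t = (α − φ) mod 2π = 0.470238 rad, q = (φ − β) mod 2π = 4.256113 rad → L = 5.1·(0.470238 + 11.614132 + 4.256113) = 5.1·16.340483 = 83.336465 m
LSR: p² = d² − 2 + 2cos(α−β) + 2d(sin α + sin β) = 155.937458; p = √p² = 12.487492; φ = atan2(−cos α − cos β, d + sin α + sin β) − atan2(−2, p) = 0.136059 rad; t = (φ − α) mod 2π = 5.830307 rad, q = (φ − β) mod 2π = 4.273474 rad → L = 5.1·(5.830307 + 12.487492 + 4.273474) = 5.1·22.591273 = 115.215492 m
RSL: p² = d² − 2 + 2cos(α−β) − 2d(sin α + sin β) = 93.184050; p = √p² = 9.653189; φ = atan2(cos α + cos β, d − sin α − sin β) − atan2(2, p) = -0.175105 rad; t = (α − φ) mod 2π = 0.764042 rad, q = (β − φ) mod 2π = 2.320876 rad → L = 5.1·(0.764042 + 9.653189 + 2.320876) = 5.1·12.738107 = 64.964343 m
RLR: c = (6 − d² + 2cos(α−β) + 2d(sin α − sin β))/8 = -15.861007, |c| > 1 → infeasible
LRL: c = (6 − d² + 2cos(α−β) − 2d(sin α − sin β))/8 = -14.265219, |c| > 1 → infeasible
Shortest: RSL with L = 64.964343 m ≈ 64.9643 m
Convert RSL to answer units (arcs ×180/π): t = 0.764042·180/π = 43.7764°, p = ρ·p = 5.1·9.653189 = 49.2313 m, q = 2.320876·180/π = 132.9764°, L = 64.9643 m.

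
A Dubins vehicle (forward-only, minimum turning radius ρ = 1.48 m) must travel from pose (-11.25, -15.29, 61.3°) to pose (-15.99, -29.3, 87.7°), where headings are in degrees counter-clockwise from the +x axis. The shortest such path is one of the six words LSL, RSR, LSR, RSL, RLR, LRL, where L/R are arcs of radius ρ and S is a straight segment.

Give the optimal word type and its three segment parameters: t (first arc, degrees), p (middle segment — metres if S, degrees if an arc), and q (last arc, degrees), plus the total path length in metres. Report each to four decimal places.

RSR: t = 170.1450°, p = 14.1153 m, q = 163.4550°, L = 22.7325 m

Let ψ = atan2(Δy, Δx) = atan2(-14.01, -4.74) = -108.6922° be the start→goal bearing.
Normalize: d = |goal − start| / ρ = 14.790122/1.48 = 9.993325, α = (θ_start − ψ) mod 360° = 169.9922° = 2.966924 rad, β = (θ_goal − ψ) mod 360° = 196.3922° = 3.427691 rad.
Common terms: sin α = 0.173782, cos α = -0.984784, sin β = -0.282211, cos β = -0.959352, cos(α−β) = 0.895712, d² = 99.866554. Work in radians in the unit-radius frame; every candidate has L = ρ·(t + p + q).
LSL: p² = 2 + d² − 2cos(α−β) + 2d(sin α − sin β) = 109.188905; p = √p² = 10.449350; φ = atan2(cos β − cos α, d + sin α − sin β) = 0.002434 rad; t = (φ − α) mod 2π = 3.318695 rad, q = (β − φ) mod 2π = 3.425257 rad → L = 1.48·(3.318695 + 10.449350 + 3.425257) = 1.48·17.193302 = 25.446087 m
RSR: p² = 2 + d² − 2cos(α−β) + 2d(sin β − sin α) = 90.961356; p = √p² = 9.537366; φ = atan2(cos α − cos β, d − sin α + sin β) = -0.002667 rad; t = (α − φ) mod 2π = 2.969590 rad, q = (φ − β) mod 2π = 2.852828 rad → L = 1.48·(2.969590 + 9.537366 + 2.852828) = 1.48·15.359785 = 22.732481 m
LSR: p² = d² − 2 + 2cos(α−β) + 2d(sin α + sin β) = 97.490847; p = √p² = 9.873745; φ = atan2(−cos α − cos β, d + sin α + sin β) − atan2(−2, p) = 0.394052 rad; t = (φ − α) mod 2π = 3.710314 rad, q = (φ − β) mod 2π = 3.249547 rad → L = 1.48·(3.710314 + 9.873745 + 3.249547) = 1.48·16.833606 = 24.913737 m
RSL: p² = d² − 2 + 2cos(α−β) − 2d(sin α + sin β) = 101.825108; p = √p² = 10.090843; φ = atan2(cos α + cos β, d − sin α − sin β) − atan2(2, p) = -0.385794 rad; t = (α − φ) mod 2π = 3.352718 rad, q = (β − φ) mod 2π = 3.813485 rad → L = 1.48·(3.352718 + 10.090843 + 3.813485) = 1.48·17.257046 = 25.540428 m
RLR: c = (6 − d² + 2cos(α−β) + 2d(sin α − sin β))/8 = -10.370169, |c| > 1 → infeasible
LRL: c = (6 − d² + 2cos(α−β) − 2d(sin α − sin β))/8 = -12.648613, |c| > 1 → infeasible
Shortest: RSR with L = 22.732481 m ≈ 22.7325 m
Convert RSR to answer units (arcs ×180/π): t = 2.969590·180/π = 170.1450°, p = ρ·p = 1.48·9.537366 = 14.1153 m, q = 2.852828·180/π = 163.4550°, L = 22.7325 m.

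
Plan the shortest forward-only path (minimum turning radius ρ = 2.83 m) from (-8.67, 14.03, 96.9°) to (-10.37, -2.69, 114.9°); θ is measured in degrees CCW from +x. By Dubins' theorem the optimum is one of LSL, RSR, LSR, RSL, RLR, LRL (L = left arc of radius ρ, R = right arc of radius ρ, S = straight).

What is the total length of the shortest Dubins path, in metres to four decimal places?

32.8793 m

Let ψ = atan2(Δy, Δx) = atan2(-16.72, -1.70) = -95.8056° be the start→goal bearing.
Normalize: d = |goal − start| / ρ = 16.806201/2.83 = 5.938587, α = (θ_start − ψ) mod 360° = 192.7056° = 3.363347 rad, β = (θ_goal − ψ) mod 360° = 210.7056° = 3.677506 rad.
Common terms: sin α = -0.219941, cos α = -0.975513, sin β = -0.510627, cos β = -0.859803, cos(α−β) = 0.951057, d² = 35.266816. Work in radians in the unit-radius frame; every candidate has L = ρ·(t + p + q).
LSL: p² = 2 + d² − 2cos(α−β) + 2d(sin α − sin β) = 38.817224; p = √p² = 6.230347; φ = atan2(cos β − cos α, d + sin α − sin β) = 0.018573 rad; t = (φ − α) mod 2π = 2.938412 rad, q = (β − φ) mod 2π = 3.658933 rad → L = 2.83·(2.938412 + 6.230347 + 3.658933) = 2.83·12.827692 = 36.302367 m
RSR: p² = 2 + d² − 2cos(α−β) + 2d(sin β − sin α) = 31.912181; p = √p² = 5.649087; φ = atan2(cos α − cos β, d − sin α + sin β) = -0.020484 rad; t = (α − φ) mod 2π = 3.383831 rad, q = (φ − β) mod 2π = 2.585195 rad → L = 2.83·(3.383831 + 5.649087 + 2.585195) = 2.83·11.618113 = 32.879259 m
LSR: p² = d² − 2 + 2cos(α−β) + 2d(sin α + sin β) = 26.491848; p = √p² = 5.147023; φ = atan2(−cos α − cos β, d + sin α + sin β) − atan2(−2, p) = 0.709431 rad; t = (φ − α) mod 2π = 3.629269 rad, q = (φ − β) mod 2π = 3.315110 rad → L = 2.83·(3.629269 + 5.147023 + 3.315110) = 2.83·12.091403 = 34.218669 m
RSL: p² = d² − 2 + 2cos(α−β) − 2d(sin α + sin β) = 43.846009; p = √p² = 6.621632; φ = atan2(cos α + cos β, d − sin α − sin β) − atan2(2, p) = -0.561875 rad; t = (α − φ) mod 2π = 3.925222 rad, q = (β − φ) mod 2π = 4.239381 rad → L = 2.83·(3.925222 + 6.621632 + 4.239381) = 2.83·14.786234 = 41.845043 m
RLR: c = (6 − d² + 2cos(α−β) + 2d(sin α − sin β))/8 = -2.989023, |c| > 1 → infeasible
LRL: c = (6 − d² + 2cos(α−β) − 2d(sin α − sin β))/8 = -3.852153, |c| > 1 → infeasible
Shortest: RSR with L = 32.879259 m ≈ 32.8793 m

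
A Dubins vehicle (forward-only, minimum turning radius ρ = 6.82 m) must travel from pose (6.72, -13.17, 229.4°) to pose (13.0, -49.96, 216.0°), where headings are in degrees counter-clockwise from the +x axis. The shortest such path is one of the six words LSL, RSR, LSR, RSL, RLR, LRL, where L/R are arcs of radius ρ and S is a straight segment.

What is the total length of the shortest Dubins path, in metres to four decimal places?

40.3059 m

Let ψ = atan2(Δy, Δx) = atan2(-36.79, 6.28) = -80.3131° be the start→goal bearing.
Normalize: d = |goal − start| / ρ = 37.322145/6.82 = 5.472455, α = (θ_start − ψ) mod 360° = 309.7131° = 5.405513 rad, β = (θ_goal − ψ) mod 360° = 296.3131° = 5.171638 rad.
Common terms: sin α = -0.769254, cos α = 0.638943, sin β = -0.896385, cos β = 0.443276, cos(α−β) = 0.972776, d² = 29.947767. Work in radians in the unit-radius frame; every candidate has L = ρ·(t + p + q).
LSL: p² = 2 + d² − 2cos(α−β) + 2d(sin α − sin β) = 31.393657; p = √p² = 5.603004; φ = atan2(cos β − cos α, d + sin α − sin β) = -0.034929 rad; t = (φ − α) mod 2π = 0.842744 rad, q = (β − φ) mod 2π = 5.206568 rad → L = 6.82·(0.842744 + 5.603004 + 5.206568) = 6.82·11.652316 = 79.468792 m
RSR: p² = 2 + d² − 2cos(α−β) + 2d(sin β − sin α) = 28.610772; p = √p² = 5.348904; φ = atan2(cos α − cos β, d − sin α + sin β) = 0.036589 rad; t = (α − φ) mod 2π = 5.368924 rad, q = (φ − β) mod 2π = 1.148136 rad → L = 6.82·(5.368924 + 5.348904 + 1.148136) = 6.82·11.865963 = 80.925869 m
LSR: p² = d² − 2 + 2cos(α−β) + 2d(sin α + sin β) = 11.663045; p = √p² = 3.415120; φ = atan2(−cos α − cos β, d + sin α + sin β) − atan2(−2, p) = 0.252810 rad; t = (φ − α) mod 2π = 1.130482 rad, q = (φ − β) mod 2π = 1.364357 rad → L = 6.82·(1.130482 + 3.415120 + 1.364357) = 6.82·5.909959 = 40.305921 m
RSL: p² = d² − 2 + 2cos(α−β) − 2d(sin α + sin β) = 48.123592; p = √p² = 6.937117; φ = atan2(cos α + cos β, d − sin α − sin β) − atan2(2, p) = -0.130227 rad; t = (α − φ) mod 2π = 5.535739 rad, q = (β − φ) mod 2π = 5.301865 rad → L = 6.82·(5.535739 + 6.937117 + 5.301865) = 6.82·17.774721 = 121.223600 m
RLR: c = (6 − d² + 2cos(α−β) + 2d(sin α − sin β))/8 = -2.576347, |c| > 1 → infeasible
LRL: c = (6 − d² + 2cos(α−β) − 2d(sin α − sin β))/8 = -2.924207, |c| > 1 → infeasible
Shortest: LSR with L = 40.305921 m ≈ 40.3059 m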